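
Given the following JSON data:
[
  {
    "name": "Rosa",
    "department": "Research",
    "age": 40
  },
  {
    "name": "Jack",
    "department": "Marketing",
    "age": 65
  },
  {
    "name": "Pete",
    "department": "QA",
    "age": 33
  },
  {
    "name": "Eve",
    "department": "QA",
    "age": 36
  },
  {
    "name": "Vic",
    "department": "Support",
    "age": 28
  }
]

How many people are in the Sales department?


Scanning records for department = Sales
  No matches found
Count: 0

ANSWER: 0


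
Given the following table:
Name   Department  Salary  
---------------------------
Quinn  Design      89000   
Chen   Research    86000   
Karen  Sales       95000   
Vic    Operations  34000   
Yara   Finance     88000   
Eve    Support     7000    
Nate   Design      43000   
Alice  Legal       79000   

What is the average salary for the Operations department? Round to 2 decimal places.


Operations department members:
  Vic: 34000
Sum = 34000
Count = 1
Average = 34000 / 1 = 34000.00

ANSWER: 34000.00


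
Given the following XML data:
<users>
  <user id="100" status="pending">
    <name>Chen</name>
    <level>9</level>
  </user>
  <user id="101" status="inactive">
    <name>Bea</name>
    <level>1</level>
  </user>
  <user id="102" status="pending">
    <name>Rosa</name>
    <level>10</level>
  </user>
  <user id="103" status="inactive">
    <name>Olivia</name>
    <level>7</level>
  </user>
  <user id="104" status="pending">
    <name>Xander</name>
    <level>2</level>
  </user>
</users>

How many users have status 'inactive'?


Counting users with status='inactive':
  Bea (id=101) -> MATCH
  Olivia (id=103) -> MATCH
Count: 2

ANSWER: 2


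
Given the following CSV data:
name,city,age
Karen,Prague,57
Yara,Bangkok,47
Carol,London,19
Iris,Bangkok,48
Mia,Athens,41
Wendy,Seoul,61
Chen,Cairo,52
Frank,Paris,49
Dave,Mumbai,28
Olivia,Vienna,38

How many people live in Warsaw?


Scanning city column for 'Warsaw':
Total matches: 0

ANSWER: 0


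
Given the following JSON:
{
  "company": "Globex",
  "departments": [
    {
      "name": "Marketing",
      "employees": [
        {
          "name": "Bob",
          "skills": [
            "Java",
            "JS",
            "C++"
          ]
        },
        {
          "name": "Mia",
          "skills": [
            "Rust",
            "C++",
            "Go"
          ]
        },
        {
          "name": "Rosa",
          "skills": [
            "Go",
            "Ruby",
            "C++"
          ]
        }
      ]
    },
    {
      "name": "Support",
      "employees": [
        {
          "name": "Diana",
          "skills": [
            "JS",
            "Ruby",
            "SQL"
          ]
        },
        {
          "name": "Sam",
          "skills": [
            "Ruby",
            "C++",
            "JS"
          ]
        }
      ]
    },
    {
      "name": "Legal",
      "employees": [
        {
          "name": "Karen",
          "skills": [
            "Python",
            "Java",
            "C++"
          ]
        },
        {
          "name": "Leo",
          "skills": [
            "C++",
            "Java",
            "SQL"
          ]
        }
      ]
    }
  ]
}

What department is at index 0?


Path: departments[0].name
Value: Marketing

ANSWER: Marketing


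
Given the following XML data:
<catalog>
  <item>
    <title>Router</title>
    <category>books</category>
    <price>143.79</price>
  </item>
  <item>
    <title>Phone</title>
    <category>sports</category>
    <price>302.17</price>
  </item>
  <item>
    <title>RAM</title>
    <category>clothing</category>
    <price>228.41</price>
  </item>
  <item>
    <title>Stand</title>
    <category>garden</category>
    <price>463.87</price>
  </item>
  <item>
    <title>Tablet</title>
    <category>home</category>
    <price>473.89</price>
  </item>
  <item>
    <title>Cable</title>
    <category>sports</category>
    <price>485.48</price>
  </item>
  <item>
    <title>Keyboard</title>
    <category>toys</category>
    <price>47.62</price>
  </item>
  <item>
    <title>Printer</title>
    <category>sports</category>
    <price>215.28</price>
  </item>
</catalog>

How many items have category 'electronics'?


Scanning <item> elements for <category>electronics</category>:
Count: 0

ANSWER: 0


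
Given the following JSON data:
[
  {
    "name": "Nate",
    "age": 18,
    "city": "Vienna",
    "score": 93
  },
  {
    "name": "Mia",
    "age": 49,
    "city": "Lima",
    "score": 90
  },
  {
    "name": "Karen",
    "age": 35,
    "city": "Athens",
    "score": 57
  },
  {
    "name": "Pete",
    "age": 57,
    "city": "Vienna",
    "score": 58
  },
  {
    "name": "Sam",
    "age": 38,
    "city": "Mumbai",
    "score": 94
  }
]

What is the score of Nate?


Looking up record where name = Nate
Record index: 0
Field 'score' = 93

ANSWER: 93


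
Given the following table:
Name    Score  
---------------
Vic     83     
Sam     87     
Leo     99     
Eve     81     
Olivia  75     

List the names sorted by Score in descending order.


Sorting by Score (descending):
  Leo: 99
  Sam: 87
  Vic: 83
  Eve: 81
  Olivia: 75


ANSWER: Leo, Sam, Vic, Eve, Olivia


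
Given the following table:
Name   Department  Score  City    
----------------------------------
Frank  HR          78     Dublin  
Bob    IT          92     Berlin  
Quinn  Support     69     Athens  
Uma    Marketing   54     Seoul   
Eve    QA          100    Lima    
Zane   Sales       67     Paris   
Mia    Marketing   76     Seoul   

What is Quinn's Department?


Row 3: Quinn
Department = Support

ANSWER: Support


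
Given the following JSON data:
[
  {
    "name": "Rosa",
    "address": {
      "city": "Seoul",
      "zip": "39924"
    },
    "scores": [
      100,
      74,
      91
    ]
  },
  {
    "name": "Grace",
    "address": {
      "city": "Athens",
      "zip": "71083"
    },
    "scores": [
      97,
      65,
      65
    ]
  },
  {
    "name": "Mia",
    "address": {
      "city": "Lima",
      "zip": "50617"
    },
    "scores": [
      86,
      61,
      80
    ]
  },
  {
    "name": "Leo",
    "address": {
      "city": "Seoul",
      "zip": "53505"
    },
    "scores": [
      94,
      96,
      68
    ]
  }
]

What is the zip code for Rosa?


Path: records[0].address.zip
Value: 39924

ANSWER: 39924


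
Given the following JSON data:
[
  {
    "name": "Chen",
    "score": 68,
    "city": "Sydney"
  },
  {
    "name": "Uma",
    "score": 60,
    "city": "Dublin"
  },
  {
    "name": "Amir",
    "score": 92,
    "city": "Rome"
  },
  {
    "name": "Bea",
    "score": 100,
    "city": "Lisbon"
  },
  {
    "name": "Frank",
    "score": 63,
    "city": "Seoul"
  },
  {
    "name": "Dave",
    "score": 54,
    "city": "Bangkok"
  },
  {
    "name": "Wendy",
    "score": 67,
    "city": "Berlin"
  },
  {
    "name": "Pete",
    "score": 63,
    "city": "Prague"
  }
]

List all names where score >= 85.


Filtering records where score >= 85:
  Chen (score=68) -> no
  Uma (score=60) -> no
  Amir (score=92) -> YES
  Bea (score=100) -> YES
  Frank (score=63) -> no
  Dave (score=54) -> no
  Wendy (score=67) -> no
  Pete (score=63) -> no


ANSWER: Amir, Bea


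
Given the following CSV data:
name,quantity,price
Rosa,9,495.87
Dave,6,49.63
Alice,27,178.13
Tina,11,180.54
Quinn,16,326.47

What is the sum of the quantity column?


Values in 'quantity' column:
  Row 1: 9
  Row 2: 6
  Row 3: 27
  Row 4: 11
  Row 5: 16
Sum = 9 + 6 + 27 + 11 + 16 = 69

ANSWER: 69


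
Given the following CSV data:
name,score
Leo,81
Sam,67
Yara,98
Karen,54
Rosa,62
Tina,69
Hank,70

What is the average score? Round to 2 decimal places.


Scores: 81, 67, 98, 54, 62, 69, 70
Sum = 501
Count = 7
Average = 501 / 7 = 71.57

ANSWER: 71.57


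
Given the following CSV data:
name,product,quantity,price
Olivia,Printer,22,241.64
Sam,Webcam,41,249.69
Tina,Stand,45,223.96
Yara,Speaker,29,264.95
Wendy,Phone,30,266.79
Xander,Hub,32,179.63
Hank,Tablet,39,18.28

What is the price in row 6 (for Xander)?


Row 6: Xander
Column 'price' = 179.63

ANSWER: 179.63


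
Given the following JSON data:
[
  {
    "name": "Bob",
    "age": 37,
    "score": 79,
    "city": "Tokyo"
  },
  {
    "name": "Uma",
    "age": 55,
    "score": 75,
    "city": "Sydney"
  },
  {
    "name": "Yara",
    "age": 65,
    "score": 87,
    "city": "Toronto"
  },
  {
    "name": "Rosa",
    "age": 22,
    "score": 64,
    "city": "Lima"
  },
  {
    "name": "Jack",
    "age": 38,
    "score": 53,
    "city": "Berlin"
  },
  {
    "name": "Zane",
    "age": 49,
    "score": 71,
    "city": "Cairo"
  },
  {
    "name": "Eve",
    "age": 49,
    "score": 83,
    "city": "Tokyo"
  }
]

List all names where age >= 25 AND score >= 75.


Checking both conditions:
  Bob (age=37, score=79) -> YES
  Uma (age=55, score=75) -> YES
  Yara (age=65, score=87) -> YES
  Rosa (age=22, score=64) -> no
  Jack (age=38, score=53) -> no
  Zane (age=49, score=71) -> no
  Eve (age=49, score=83) -> YES


ANSWER: Bob, Uma, Yara, Eve


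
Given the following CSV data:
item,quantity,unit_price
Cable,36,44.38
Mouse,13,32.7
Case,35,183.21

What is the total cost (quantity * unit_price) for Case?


Row: Case
quantity = 35
unit_price = 183.21
total = 35 * 183.21 = 6412.35

ANSWER: 6412.35


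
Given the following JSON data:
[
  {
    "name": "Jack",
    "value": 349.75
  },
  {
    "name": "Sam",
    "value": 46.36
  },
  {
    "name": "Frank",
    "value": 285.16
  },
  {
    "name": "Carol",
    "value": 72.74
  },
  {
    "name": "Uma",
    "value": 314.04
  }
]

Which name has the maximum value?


Comparing values:
  Jack: 349.75
  Sam: 46.36
  Frank: 285.16
  Carol: 72.74
  Uma: 314.04
Maximum: Jack (349.75)

ANSWER: Jack


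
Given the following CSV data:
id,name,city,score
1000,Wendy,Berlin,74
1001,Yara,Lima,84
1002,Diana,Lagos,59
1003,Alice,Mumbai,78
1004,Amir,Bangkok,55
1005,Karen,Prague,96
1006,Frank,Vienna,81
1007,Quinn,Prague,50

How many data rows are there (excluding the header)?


Counting rows (excluding header):
Header: id,name,city,score
Data rows: 8

ANSWER: 8


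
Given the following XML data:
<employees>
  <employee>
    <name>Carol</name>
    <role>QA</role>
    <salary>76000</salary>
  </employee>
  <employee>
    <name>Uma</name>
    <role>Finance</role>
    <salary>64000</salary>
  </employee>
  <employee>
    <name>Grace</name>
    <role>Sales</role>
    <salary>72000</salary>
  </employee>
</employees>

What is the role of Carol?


Searching for <employee> with <name>Carol</name>
Found at position 1
<role>QA</role>

ANSWER: QA


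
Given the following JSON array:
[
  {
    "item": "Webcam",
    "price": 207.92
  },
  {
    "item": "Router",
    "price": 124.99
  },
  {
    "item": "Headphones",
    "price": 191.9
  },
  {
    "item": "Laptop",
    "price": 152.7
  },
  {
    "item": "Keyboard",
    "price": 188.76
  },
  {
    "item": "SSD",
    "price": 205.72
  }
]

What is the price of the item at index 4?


Array index 4 -> Keyboard
price = 188.76

ANSWER: 188.76


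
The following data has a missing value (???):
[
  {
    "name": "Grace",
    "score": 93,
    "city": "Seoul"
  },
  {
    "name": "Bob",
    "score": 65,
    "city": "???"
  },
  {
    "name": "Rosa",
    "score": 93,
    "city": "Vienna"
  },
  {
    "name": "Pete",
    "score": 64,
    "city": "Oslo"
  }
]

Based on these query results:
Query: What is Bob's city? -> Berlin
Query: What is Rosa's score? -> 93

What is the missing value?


The missing value is Bob's city
From query: Bob's city = Berlin

ANSWER: Berlin


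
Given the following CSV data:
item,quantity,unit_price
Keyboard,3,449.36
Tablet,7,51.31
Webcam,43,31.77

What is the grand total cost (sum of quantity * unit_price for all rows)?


Computing row totals:
  Keyboard: 3 * 449.36 = 1348.08
  Tablet: 7 * 51.31 = 359.17
  Webcam: 43 * 31.77 = 1366.11
Grand total = 1348.08 + 359.17 + 1366.11 = 3073.36

ANSWER: 3073.36


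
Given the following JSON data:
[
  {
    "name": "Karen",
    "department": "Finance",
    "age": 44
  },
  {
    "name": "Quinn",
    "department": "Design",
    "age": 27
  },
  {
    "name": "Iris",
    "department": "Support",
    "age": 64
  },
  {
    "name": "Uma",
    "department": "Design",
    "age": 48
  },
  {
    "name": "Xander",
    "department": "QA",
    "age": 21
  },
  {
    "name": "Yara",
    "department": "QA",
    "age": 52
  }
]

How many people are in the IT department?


Scanning records for department = IT
  No matches found
Count: 0

ANSWER: 0


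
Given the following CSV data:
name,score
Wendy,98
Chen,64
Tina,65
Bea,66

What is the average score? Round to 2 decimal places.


Scores: 98, 64, 65, 66
Sum = 293
Count = 4
Average = 293 / 4 = 73.25

ANSWER: 73.25


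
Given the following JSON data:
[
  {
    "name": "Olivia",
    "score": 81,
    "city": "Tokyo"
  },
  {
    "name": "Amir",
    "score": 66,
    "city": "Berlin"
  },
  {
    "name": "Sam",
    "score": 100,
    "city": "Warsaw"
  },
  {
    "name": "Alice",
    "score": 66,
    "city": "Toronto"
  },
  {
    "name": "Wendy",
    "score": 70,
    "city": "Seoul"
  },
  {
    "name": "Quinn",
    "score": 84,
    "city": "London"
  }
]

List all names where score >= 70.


Filtering records where score >= 70:
  Olivia (score=81) -> YES
  Amir (score=66) -> no
  Sam (score=100) -> YES
  Alice (score=66) -> no
  Wendy (score=70) -> YES
  Quinn (score=84) -> YES


ANSWER: Olivia, Sam, Wendy, Quinn


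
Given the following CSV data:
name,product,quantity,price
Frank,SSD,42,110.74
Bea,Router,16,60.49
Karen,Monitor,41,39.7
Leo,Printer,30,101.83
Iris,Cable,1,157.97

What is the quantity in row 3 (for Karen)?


Row 3: Karen
Column 'quantity' = 41

ANSWER: 41


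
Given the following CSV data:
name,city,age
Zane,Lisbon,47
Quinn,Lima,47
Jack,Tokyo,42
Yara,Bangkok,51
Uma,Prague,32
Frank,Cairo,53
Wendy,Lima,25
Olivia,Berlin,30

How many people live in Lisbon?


Scanning city column for 'Lisbon':
  Row 1: Zane -> MATCH
Total matches: 1

ANSWER: 1


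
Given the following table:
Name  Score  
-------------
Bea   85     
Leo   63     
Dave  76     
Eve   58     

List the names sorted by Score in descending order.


Sorting by Score (descending):
  Bea: 85
  Dave: 76
  Leo: 63
  Eve: 58


ANSWER: Bea, Dave, Leo, Eve


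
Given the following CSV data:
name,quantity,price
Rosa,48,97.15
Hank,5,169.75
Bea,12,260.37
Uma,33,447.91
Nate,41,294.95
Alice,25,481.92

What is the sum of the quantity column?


Values in 'quantity' column:
  Row 1: 48
  Row 2: 5
  Row 3: 12
  Row 4: 33
  Row 5: 41
  Row 6: 25
Sum = 48 + 5 + 12 + 33 + 41 + 25 = 164

ANSWER: 164


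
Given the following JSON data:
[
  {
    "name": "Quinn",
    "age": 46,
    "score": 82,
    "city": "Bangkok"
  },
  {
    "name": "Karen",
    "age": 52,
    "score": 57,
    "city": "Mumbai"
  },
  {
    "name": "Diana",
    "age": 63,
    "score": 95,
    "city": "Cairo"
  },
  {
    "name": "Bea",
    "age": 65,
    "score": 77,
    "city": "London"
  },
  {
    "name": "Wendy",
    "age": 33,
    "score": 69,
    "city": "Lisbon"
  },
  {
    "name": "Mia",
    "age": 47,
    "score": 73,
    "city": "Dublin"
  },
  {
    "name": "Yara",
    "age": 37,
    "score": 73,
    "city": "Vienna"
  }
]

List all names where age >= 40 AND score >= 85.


Checking both conditions:
  Quinn (age=46, score=82) -> no
  Karen (age=52, score=57) -> no
  Diana (age=63, score=95) -> YES
  Bea (age=65, score=77) -> no
  Wendy (age=33, score=69) -> no
  Mia (age=47, score=73) -> no
  Yara (age=37, score=73) -> no


ANSWER: Diana


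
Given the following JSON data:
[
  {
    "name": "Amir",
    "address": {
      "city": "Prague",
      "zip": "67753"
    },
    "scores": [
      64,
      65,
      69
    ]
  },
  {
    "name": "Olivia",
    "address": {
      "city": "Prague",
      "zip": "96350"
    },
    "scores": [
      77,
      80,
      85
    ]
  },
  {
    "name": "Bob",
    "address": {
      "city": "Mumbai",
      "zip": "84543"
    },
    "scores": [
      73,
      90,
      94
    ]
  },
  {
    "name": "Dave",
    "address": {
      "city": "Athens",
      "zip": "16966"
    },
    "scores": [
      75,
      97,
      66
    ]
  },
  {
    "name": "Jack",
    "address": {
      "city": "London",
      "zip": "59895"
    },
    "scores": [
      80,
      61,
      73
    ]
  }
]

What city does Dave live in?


Path: records[3].address.city
Value: Athens

ANSWER: Athens


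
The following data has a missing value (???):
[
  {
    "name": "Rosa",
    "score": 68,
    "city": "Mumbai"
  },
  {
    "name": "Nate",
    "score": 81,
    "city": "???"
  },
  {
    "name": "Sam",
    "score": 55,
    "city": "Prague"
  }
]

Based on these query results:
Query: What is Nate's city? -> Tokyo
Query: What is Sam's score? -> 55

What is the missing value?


The missing value is Nate's city
From query: Nate's city = Tokyo

ANSWER: Tokyo


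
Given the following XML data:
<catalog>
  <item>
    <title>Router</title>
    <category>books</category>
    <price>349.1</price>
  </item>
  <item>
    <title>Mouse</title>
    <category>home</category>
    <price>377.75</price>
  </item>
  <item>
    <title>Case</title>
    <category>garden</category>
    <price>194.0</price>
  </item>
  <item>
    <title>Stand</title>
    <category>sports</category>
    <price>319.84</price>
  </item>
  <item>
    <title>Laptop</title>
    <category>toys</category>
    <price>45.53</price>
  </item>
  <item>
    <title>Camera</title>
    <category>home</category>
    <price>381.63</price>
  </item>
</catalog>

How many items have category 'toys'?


Scanning <item> elements for <category>toys</category>:
  Item 5: Laptop -> MATCH
Count: 1

ANSWER: 1


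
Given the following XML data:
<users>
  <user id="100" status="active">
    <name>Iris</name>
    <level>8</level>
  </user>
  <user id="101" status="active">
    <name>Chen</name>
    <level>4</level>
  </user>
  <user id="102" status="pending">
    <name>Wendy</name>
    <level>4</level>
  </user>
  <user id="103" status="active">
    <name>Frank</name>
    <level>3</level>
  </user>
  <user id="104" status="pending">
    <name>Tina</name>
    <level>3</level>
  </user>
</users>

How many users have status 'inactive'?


Counting users with status='inactive':
Count: 0

ANSWER: 0


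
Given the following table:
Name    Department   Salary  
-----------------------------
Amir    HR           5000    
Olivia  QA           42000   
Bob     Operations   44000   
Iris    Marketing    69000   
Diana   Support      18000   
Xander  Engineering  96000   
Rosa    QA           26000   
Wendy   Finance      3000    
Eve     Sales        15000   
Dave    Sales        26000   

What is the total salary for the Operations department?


Operations department members:
  Bob: 44000
Total = 44000 = 44000

ANSWER: 44000


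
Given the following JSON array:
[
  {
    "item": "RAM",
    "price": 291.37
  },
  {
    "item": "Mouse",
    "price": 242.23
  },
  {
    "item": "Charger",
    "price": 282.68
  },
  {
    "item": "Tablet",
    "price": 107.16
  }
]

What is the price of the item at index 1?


Array index 1 -> Mouse
price = 242.23

ANSWER: 242.23


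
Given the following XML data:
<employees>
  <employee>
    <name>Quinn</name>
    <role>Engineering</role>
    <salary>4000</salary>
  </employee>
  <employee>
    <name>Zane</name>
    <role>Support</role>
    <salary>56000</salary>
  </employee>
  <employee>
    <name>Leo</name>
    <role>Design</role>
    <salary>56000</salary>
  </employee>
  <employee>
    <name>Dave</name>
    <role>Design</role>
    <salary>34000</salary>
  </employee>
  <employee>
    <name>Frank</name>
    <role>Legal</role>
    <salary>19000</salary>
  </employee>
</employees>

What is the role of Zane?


Searching for <employee> with <name>Zane</name>
Found at position 2
<role>Support</role>

ANSWER: Support


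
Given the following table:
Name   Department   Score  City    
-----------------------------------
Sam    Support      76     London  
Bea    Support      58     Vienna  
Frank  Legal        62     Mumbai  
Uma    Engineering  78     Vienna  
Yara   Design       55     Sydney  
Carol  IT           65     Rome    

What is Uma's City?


Row 4: Uma
City = Vienna

ANSWER: Vienna


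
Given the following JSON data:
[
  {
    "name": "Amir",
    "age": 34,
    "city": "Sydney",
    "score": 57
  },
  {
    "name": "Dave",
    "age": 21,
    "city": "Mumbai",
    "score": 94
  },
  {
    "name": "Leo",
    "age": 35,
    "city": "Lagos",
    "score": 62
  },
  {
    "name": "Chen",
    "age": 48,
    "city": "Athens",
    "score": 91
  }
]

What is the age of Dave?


Looking up record where name = Dave
Record index: 1
Field 'age' = 21

ANSWER: 21


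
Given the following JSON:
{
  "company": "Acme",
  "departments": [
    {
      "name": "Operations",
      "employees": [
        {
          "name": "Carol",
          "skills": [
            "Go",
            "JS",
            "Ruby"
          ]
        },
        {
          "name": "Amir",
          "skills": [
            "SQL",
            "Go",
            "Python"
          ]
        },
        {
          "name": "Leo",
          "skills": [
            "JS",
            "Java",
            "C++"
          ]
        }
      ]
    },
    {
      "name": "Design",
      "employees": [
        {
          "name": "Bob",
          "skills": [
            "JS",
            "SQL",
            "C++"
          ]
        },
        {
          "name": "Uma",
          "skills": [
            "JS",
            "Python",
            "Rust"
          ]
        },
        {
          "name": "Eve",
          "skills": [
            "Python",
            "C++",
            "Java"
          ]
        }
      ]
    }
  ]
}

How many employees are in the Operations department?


Path: departments[0].employees
Count: 3

ANSWER: 3


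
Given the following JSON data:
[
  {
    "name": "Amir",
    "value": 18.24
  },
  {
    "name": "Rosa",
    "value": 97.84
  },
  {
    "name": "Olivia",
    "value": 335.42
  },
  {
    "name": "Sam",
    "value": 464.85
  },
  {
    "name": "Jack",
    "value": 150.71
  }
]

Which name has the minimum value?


Comparing values:
  Amir: 18.24
  Rosa: 97.84
  Olivia: 335.42
  Sam: 464.85
  Jack: 150.71
Minimum: Amir (18.24)

ANSWER: Amir


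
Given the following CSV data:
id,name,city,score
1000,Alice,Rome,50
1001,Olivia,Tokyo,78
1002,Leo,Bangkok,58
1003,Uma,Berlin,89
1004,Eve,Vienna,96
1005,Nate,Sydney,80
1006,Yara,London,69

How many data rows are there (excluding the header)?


Counting rows (excluding header):
Header: id,name,city,score
Data rows: 7

ANSWER: 7


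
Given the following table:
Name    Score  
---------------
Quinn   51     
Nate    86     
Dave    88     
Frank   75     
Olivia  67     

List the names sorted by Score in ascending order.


Sorting by Score (ascending):
  Quinn: 51
  Olivia: 67
  Frank: 75
  Nate: 86
  Dave: 88


ANSWER: Quinn, Olivia, Frank, Nate, Dave


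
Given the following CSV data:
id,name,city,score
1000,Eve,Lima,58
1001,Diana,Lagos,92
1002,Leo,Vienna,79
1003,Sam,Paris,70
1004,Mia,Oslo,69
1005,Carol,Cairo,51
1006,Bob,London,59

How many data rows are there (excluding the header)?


Counting rows (excluding header):
Header: id,name,city,score
Data rows: 7

ANSWER: 7


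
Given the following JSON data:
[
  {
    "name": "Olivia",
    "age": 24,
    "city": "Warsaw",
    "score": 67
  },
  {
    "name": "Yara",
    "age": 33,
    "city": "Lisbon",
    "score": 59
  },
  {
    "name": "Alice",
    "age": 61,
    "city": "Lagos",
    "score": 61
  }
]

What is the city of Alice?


Looking up record where name = Alice
Record index: 2
Field 'city' = Lagos

ANSWER: Lagos


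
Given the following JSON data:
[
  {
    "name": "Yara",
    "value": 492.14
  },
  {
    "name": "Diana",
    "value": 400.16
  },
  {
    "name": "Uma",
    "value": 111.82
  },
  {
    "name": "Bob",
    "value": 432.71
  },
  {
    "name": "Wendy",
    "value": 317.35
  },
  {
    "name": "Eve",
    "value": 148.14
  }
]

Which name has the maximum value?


Comparing values:
  Yara: 492.14
  Diana: 400.16
  Uma: 111.82
  Bob: 432.71
  Wendy: 317.35
  Eve: 148.14
Maximum: Yara (492.14)

ANSWER: Yara


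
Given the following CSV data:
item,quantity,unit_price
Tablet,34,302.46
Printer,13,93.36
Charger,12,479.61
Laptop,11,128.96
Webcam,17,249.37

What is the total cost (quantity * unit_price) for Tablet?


Row: Tablet
quantity = 34
unit_price = 302.46
total = 34 * 302.46 = 10283.64

ANSWER: 10283.64


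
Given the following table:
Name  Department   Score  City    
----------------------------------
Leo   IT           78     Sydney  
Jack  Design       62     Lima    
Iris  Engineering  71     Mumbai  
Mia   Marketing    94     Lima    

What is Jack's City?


Row 2: Jack
City = Lima

ANSWER: Lima


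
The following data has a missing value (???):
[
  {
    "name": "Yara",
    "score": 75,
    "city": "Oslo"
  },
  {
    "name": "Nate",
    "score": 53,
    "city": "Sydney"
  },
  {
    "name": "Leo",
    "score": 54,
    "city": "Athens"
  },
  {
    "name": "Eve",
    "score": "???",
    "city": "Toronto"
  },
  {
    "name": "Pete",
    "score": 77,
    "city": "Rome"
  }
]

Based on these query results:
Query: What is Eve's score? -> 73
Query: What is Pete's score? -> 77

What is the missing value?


The missing value is Eve's score
From query: Eve's score = 73

ANSWER: 73


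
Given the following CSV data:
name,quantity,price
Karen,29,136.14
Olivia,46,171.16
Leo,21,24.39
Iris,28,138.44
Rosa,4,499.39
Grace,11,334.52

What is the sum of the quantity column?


Values in 'quantity' column:
  Row 1: 29
  Row 2: 46
  Row 3: 21
  Row 4: 28
  Row 5: 4
  Row 6: 11
Sum = 29 + 46 + 21 + 28 + 4 + 11 = 139

ANSWER: 139


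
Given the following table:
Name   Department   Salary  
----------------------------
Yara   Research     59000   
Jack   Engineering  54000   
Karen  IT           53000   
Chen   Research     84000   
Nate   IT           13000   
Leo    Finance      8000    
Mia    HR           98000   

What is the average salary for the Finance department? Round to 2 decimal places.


Finance department members:
  Leo: 8000
Sum = 8000
Count = 1
Average = 8000 / 1 = 8000.00

ANSWER: 8000.00


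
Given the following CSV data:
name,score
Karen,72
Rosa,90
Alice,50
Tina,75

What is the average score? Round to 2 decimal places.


Scores: 72, 90, 50, 75
Sum = 287
Count = 4
Average = 287 / 4 = 71.75

ANSWER: 71.75


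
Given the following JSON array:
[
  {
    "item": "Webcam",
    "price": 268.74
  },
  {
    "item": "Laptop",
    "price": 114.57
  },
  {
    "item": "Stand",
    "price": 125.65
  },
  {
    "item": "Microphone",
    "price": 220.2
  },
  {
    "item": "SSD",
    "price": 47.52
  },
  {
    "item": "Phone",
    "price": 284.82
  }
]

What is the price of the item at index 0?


Array index 0 -> Webcam
price = 268.74

ANSWER: 268.74


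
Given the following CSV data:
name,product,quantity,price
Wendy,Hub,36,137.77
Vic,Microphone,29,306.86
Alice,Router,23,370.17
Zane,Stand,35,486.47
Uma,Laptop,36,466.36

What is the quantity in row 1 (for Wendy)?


Row 1: Wendy
Column 'quantity' = 36

ANSWER: 36


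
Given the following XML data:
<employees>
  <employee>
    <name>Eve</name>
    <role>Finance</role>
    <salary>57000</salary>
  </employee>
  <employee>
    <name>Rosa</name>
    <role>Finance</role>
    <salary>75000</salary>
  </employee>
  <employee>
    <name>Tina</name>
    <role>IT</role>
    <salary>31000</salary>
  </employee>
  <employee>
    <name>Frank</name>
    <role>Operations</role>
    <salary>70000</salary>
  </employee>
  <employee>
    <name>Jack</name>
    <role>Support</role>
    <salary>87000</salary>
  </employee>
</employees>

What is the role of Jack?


Searching for <employee> with <name>Jack</name>
Found at position 5
<role>Support</role>

ANSWER: Support


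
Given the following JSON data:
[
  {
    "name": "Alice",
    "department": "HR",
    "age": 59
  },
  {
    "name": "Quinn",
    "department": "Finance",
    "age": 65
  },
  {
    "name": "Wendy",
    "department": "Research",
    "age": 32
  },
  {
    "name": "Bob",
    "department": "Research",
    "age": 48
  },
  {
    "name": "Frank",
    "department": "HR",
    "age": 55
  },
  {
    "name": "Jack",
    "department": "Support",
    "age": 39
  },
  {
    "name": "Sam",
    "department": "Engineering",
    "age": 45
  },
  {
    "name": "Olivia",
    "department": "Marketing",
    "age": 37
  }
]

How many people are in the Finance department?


Scanning records for department = Finance
  Record 1: Quinn
Count: 1

ANSWER: 1


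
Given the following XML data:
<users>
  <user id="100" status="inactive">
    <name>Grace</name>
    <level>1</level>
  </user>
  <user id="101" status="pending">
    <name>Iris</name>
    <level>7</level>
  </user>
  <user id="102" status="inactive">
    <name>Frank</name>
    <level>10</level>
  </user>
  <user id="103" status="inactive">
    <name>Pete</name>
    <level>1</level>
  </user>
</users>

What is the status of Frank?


Finding user with name = Frank
user id="102" status="inactive"

ANSWER: inactive


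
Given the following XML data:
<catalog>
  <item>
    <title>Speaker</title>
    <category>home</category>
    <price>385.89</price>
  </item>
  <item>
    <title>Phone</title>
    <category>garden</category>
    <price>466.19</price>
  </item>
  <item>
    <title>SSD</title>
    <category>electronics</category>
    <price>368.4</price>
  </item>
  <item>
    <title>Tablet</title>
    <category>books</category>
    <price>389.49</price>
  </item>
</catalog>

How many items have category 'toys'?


Scanning <item> elements for <category>toys</category>:
Count: 0

ANSWER: 0


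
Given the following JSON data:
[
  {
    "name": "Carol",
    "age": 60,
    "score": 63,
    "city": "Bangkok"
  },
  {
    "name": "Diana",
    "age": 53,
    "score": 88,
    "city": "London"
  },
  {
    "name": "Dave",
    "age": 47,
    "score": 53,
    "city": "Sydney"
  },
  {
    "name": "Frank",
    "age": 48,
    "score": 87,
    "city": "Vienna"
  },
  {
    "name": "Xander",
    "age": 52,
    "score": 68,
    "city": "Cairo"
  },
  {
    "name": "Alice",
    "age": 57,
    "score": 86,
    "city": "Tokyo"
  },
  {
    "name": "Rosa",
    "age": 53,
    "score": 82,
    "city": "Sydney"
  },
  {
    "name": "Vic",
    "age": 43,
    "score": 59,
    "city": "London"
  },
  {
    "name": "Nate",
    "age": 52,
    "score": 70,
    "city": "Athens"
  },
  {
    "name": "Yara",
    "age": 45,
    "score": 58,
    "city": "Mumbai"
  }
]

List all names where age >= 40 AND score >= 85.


Checking both conditions:
  Carol (age=60, score=63) -> no
  Diana (age=53, score=88) -> YES
  Dave (age=47, score=53) -> no
  Frank (age=48, score=87) -> YES
  Xander (age=52, score=68) -> no
  Alice (age=57, score=86) -> YES
  Rosa (age=53, score=82) -> no
  Vic (age=43, score=59) -> no
  Nate (age=52, score=70) -> no
  Yara (age=45, score=58) -> no


ANSWER: Diana, Frank, Alice


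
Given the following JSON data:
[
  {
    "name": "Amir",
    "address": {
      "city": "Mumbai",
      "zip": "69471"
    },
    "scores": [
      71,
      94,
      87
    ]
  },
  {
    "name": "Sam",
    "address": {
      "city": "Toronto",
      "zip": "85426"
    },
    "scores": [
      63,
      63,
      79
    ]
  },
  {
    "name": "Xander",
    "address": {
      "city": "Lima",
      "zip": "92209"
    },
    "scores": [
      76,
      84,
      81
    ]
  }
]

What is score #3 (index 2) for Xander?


Path: records[2].scores[2]
Value: 81

ANSWER: 81


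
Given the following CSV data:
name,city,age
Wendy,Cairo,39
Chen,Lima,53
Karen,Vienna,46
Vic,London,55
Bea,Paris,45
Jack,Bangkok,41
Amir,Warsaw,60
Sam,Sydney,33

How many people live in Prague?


Scanning city column for 'Prague':
Total matches: 0

ANSWER: 0


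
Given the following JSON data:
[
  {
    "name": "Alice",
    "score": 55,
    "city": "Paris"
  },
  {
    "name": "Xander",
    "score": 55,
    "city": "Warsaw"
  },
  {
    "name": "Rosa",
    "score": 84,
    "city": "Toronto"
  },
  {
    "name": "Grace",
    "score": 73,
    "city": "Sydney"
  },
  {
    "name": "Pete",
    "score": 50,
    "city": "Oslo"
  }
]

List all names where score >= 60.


Filtering records where score >= 60:
  Alice (score=55) -> no
  Xander (score=55) -> no
  Rosa (score=84) -> YES
  Grace (score=73) -> YES
  Pete (score=50) -> no


ANSWER: Rosa, Grace


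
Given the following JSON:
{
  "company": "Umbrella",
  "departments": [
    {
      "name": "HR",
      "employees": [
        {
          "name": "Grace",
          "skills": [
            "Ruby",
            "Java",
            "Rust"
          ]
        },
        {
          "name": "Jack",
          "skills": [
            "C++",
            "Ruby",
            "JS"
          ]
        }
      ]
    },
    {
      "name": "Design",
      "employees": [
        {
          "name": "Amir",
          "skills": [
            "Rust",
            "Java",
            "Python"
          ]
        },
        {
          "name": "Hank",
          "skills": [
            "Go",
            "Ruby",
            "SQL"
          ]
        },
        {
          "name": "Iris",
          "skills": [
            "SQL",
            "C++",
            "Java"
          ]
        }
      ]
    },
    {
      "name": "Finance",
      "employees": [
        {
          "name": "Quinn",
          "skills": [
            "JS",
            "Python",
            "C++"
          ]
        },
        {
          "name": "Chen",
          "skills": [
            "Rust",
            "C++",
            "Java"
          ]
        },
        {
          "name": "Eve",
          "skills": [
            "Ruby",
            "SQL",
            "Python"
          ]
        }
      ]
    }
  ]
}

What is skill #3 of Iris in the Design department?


Path: departments[1].employees[2].skills[2]
Value: Java

ANSWER: Java


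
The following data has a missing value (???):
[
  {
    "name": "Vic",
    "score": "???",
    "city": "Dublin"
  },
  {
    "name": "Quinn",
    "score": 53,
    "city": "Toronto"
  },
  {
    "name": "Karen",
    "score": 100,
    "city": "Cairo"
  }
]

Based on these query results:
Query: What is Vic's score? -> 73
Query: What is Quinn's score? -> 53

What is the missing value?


The missing value is Vic's score
From query: Vic's score = 73

ANSWER: 73


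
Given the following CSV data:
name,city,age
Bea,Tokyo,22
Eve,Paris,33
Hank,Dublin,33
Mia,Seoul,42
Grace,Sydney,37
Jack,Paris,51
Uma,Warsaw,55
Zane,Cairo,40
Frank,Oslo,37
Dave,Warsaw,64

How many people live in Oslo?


Scanning city column for 'Oslo':
  Row 9: Frank -> MATCH
Total matches: 1

ANSWER: 1


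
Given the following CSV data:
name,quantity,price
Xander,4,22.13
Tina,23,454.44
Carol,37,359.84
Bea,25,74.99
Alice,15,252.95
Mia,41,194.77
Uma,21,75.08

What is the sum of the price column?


Values in 'price' column:
  Row 1: 22.13
  Row 2: 454.44
  Row 3: 359.84
  Row 4: 74.99
  Row 5: 252.95
  Row 6: 194.77
  Row 7: 75.08
Sum = 22.13 + 454.44 + 359.84 + 74.99 + 252.95 + 194.77 + 75.08 = 1434.2

ANSWER: 1434.2


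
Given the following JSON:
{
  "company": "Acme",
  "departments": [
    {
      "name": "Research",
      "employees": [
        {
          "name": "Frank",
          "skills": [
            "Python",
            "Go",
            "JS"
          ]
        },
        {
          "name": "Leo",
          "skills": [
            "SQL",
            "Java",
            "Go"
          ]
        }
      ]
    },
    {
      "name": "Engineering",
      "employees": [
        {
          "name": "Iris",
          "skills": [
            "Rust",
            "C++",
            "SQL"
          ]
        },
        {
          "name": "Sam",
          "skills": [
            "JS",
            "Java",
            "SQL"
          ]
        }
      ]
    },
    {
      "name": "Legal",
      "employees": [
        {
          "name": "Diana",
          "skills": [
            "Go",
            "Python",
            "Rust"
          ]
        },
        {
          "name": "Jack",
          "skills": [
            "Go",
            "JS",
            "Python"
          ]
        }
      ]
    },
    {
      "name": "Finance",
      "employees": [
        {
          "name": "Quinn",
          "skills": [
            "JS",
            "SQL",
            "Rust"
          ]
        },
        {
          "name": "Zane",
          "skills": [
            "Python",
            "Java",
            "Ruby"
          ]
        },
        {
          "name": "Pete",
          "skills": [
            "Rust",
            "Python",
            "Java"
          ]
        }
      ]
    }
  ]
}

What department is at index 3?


Path: departments[3].name
Value: Finance

ANSWER: Finance


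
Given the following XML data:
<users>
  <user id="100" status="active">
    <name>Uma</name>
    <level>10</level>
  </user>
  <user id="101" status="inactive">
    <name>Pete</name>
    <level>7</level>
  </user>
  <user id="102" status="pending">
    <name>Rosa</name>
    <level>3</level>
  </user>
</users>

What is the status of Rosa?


Finding user with name = Rosa
user id="102" status="pending"

ANSWER: pending


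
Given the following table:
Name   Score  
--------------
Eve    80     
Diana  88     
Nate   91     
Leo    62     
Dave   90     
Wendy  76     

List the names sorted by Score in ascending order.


Sorting by Score (ascending):
  Leo: 62
  Wendy: 76
  Eve: 80
  Diana: 88
  Dave: 90
  Nate: 91


ANSWER: Leo, Wendy, Eve, Diana, Dave, Nate


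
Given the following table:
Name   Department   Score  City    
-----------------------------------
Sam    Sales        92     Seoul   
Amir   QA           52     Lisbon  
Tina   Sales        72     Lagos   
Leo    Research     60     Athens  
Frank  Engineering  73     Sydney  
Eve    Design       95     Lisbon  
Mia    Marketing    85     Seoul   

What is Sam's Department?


Row 1: Sam
Department = Sales

ANSWER: Sales


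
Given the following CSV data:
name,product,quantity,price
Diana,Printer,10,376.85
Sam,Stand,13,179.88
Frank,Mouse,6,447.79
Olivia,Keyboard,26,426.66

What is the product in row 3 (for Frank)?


Row 3: Frank
Column 'product' = Mouse

ANSWER: Mouse


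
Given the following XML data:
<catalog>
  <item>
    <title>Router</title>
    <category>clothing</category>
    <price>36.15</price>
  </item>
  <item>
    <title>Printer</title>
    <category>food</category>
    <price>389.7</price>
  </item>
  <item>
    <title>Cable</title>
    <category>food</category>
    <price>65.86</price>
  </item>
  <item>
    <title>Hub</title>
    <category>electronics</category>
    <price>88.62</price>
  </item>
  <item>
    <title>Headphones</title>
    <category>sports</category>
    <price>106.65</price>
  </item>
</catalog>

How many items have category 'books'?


Scanning <item> elements for <category>books</category>:
Count: 0

ANSWER: 0


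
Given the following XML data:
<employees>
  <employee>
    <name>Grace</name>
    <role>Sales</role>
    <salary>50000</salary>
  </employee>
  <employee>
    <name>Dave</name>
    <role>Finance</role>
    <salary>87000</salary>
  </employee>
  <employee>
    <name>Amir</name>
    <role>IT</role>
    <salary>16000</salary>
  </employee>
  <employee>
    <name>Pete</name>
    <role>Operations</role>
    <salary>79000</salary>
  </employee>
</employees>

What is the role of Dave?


Searching for <employee> with <name>Dave</name>
Found at position 2
<role>Finance</role>

ANSWER: Finance


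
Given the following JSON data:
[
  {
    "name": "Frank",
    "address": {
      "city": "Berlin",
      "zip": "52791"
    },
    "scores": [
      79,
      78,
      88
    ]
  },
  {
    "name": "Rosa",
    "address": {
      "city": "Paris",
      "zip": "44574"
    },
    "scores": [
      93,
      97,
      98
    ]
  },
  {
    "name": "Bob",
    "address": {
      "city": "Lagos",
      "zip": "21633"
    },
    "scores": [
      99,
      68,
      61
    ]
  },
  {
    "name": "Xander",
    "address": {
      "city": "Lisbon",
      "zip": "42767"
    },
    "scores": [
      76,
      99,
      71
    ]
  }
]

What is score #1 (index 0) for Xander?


Path: records[3].scores[0]
Value: 76

ANSWER: 76
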